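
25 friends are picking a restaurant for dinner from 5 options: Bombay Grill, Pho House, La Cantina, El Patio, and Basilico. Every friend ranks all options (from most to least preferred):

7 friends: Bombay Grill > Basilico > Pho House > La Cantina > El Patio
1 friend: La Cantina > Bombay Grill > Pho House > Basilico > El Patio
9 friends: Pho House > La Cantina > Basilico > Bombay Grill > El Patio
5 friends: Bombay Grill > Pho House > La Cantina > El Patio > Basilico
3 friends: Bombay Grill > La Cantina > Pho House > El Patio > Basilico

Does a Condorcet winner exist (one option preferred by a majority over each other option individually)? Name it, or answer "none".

Bombay Grill vs Pho House: 16–9 for Bombay Grill.
Bombay Grill vs La Cantina: 15–10 for Bombay Grill.
Bombay Grill vs El Patio: 25–0 for Bombay Grill.
Bombay Grill vs Basilico: 16–9 for Bombay Grill.
Bombay Grill beats every other option head-to-head.

Bombay Grill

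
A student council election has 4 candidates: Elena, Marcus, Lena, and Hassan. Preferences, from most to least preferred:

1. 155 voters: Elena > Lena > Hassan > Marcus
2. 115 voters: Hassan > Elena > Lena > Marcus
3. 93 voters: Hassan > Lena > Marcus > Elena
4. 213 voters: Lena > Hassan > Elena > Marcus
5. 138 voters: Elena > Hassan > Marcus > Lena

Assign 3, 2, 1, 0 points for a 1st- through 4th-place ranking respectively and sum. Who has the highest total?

Hassan

Elena: 155·3 + 115·2 + 93·0 + 213·1 + 138·3 = 1322
Marcus: 155·0 + 115·0 + 93·1 + 213·0 + 138·1 = 231
Lena: 155·2 + 115·1 + 93·2 + 213·3 + 138·0 = 1250
Hassan: 155·1 + 115·3 + 93·3 + 213·2 + 138·2 = 1481
Hassan has the highest Borda score (1481).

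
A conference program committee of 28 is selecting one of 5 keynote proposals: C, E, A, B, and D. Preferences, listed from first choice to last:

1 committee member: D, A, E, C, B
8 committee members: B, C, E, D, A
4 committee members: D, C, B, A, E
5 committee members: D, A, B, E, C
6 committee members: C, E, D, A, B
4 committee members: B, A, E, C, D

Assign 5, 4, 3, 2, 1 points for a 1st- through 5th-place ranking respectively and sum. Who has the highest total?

B

C: 1·2 + 8·4 + 4·4 + 5·1 + 6·5 + 4·2 = 93
E: 1·3 + 8·3 + 4·1 + 5·2 + 6·4 + 4·3 = 77
A: 1·4 + 8·1 + 4·2 + 5·4 + 6·2 + 4·4 = 68
B: 1·1 + 8·5 + 4·3 + 5·3 + 6·1 + 4·5 = 94
D: 1·5 + 8·2 + 4·5 + 5·5 + 6·3 + 4·1 = 88
B has the highest Borda score (94).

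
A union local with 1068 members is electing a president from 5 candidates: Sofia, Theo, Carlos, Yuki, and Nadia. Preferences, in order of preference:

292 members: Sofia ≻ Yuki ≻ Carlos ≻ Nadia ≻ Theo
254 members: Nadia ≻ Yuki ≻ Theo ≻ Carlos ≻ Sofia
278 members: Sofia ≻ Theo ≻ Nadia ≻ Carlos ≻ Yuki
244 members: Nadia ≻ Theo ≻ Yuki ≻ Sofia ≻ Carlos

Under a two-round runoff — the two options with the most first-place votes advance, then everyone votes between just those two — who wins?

Sofia

Round 1 first-place votes: Sofia 570, Theo 0, Carlos 0, Yuki 0, Nadia 498.
Sofia and Nadia advance.
Runoff: Sofia is preferred to Nadia by 570 voters; Nadia by 498.
Sofia wins the runoff.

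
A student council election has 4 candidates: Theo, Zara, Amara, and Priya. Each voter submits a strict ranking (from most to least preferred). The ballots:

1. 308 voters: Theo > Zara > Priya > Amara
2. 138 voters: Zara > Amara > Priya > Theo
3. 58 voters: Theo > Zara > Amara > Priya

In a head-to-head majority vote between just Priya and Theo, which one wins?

Theo

Voters preferring Priya to Theo: 138; preferring Theo to Priya: 366.
Theo wins the head-to-head.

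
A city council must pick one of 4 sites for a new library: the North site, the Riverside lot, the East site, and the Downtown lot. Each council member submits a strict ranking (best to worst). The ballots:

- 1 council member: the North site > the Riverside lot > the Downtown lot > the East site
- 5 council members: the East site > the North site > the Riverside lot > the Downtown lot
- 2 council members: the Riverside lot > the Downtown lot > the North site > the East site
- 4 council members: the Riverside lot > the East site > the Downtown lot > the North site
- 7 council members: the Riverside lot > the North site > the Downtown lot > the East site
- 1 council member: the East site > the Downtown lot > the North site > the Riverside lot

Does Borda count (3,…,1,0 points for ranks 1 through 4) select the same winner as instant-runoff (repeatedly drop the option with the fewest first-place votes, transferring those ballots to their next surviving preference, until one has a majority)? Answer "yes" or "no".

yes

Borda — scores: the North site 30, the Riverside lot 46, the East site 26, the Downtown lot 18. Winner: the Riverside lot.
Instant-runoff — R1 the North site 1, the Riverside lot 13, the East site 6, the Downtown lot 0 (the Riverside lot winner). Winner: the Riverside lot.
The two methods agree.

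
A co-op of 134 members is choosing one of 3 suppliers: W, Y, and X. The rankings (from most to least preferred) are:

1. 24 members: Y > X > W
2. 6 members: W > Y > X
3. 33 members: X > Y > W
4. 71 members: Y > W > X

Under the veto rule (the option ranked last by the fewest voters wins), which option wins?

Last-place votes: W 57, Y 0, X 77.
Y is ranked last by the fewest voters, so Y wins.

Y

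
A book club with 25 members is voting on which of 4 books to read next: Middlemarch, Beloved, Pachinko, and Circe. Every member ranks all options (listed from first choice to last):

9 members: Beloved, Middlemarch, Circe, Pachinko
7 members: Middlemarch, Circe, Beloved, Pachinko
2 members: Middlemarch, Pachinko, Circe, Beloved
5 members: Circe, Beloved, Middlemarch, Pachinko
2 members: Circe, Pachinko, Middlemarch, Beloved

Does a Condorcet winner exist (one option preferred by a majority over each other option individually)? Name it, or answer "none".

none

Checking pairwise contests:
Beloved beats Middlemarch 14–11.
Circe beats Beloved 16–9.
Middlemarch beats Pachinko 23–2.
Middlemarch beats Circe 18–7.
Every option loses at least one head-to-head, so there is no Condorcet winner.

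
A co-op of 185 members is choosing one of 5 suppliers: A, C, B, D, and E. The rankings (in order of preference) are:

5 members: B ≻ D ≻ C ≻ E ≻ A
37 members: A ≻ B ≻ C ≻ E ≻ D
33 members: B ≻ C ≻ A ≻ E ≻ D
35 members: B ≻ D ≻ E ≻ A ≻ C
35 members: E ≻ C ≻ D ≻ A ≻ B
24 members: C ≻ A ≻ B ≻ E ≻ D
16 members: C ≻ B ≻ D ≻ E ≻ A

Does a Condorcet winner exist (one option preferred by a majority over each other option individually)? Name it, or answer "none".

none

Checking pairwise contests:
C beats A 113–72.
B beats C 110–75.
A beats B 96–89.
A beats D 94–91.
A beats E 94–91.
Every option loses at least one head-to-head, so there is no Condorcet winner.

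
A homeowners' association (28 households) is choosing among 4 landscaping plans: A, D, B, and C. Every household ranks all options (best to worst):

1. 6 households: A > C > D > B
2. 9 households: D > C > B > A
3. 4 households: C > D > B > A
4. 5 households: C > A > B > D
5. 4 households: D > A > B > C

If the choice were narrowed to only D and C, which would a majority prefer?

Voters preferring D to C: 13; preferring C to D: 15.
C wins the head-to-head.

C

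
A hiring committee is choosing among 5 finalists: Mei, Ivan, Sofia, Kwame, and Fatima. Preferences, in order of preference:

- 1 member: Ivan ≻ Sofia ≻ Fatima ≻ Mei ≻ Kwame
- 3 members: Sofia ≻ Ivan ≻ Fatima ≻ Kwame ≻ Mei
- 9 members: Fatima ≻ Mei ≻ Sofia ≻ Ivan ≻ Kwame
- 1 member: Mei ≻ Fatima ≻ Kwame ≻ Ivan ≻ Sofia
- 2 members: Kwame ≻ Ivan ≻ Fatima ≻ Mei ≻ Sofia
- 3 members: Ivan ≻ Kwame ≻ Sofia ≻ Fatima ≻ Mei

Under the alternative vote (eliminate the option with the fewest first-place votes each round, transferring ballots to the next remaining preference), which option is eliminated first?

Round 1: Mei 1, Ivan 4, Sofia 3, Kwame 2, Fatima 9. Eliminate Mei.

Mei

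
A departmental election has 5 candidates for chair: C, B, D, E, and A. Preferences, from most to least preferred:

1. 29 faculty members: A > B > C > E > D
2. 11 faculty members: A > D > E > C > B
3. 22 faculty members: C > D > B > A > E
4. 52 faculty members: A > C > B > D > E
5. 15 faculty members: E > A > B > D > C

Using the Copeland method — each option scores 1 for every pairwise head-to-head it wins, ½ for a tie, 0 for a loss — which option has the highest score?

C: beats B, D, and E; loses to A → score 3.
B: beats D and E; loses to C and A → score 2.
D: beats E; loses to C, B, and A → score 1.
E: loses to C, B, D, and A → score 0.
A: beats C, B, D, and E → score 4.
A has the best pairwise record.

A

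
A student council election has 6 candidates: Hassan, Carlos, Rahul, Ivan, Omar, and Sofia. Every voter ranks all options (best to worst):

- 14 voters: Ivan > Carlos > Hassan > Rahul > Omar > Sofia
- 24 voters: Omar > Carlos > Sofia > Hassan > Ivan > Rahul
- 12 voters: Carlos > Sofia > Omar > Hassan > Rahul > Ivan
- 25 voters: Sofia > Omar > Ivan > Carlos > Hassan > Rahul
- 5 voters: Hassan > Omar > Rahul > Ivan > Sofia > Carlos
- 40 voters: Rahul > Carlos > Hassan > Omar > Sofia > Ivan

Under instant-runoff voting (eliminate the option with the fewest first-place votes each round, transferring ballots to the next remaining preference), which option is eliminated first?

Hassan

Round 1: Hassan 5, Carlos 12, Rahul 40, Ivan 14, Omar 24, Sofia 25. Eliminate Hassan.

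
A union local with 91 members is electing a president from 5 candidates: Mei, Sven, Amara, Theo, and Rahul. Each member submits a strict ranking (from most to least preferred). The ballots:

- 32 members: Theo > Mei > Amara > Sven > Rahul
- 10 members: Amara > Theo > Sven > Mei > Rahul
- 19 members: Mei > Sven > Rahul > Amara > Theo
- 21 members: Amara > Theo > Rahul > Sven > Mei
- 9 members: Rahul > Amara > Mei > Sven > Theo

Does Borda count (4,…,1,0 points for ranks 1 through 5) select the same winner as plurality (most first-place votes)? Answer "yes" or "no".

no

Borda — scores: Mei 200, Sven 139, Amara 234, Theo 221, Rahul 116. Winner: Amara.
Plurality — first-place votes: Mei 19, Sven 0, Amara 31, Theo 32, Rahul 9. Winner: Theo.
The two methods disagree.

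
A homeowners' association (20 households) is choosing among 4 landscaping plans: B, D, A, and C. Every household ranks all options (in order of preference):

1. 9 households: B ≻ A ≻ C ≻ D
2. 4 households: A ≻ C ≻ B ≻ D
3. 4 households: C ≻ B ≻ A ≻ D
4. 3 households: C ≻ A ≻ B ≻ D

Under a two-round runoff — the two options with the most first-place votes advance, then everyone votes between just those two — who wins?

Round 1 first-place votes: B 9, D 0, A 4, C 7.
B and C advance.
Runoff: B is preferred to C by 9 voters; C by 11.
C wins the runoff.

C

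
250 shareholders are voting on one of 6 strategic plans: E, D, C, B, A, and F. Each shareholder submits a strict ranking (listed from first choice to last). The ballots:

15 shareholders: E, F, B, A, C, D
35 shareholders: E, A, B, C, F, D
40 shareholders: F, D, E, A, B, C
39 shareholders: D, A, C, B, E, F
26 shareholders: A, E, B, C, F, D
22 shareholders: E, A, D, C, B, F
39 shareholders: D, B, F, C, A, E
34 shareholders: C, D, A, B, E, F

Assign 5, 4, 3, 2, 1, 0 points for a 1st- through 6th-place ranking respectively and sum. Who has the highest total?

E: 15·5 + 35·5 + 40·3 + 39·1 + 26·4 + 22·5 + 39·0 + 34·1 = 657
D: 15·0 + 35·0 + 40·4 + 39·5 + 26·0 + 22·3 + 39·5 + 34·4 = 752
C: 15·1 + 35·2 + 40·0 + 39·3 + 26·2 + 22·2 + 39·2 + 34·5 = 546
B: 15·3 + 35·3 + 40·1 + 39·2 + 26·3 + 22·1 + 39·4 + 34·2 = 592
A: 15·2 + 35·4 + 40·2 + 39·4 + 26·5 + 22·4 + 39·1 + 34·3 = 765
F: 15·4 + 35·1 + 40·5 + 39·0 + 26·1 + 22·0 + 39·3 + 34·0 = 438
A has the highest Borda score (765).

A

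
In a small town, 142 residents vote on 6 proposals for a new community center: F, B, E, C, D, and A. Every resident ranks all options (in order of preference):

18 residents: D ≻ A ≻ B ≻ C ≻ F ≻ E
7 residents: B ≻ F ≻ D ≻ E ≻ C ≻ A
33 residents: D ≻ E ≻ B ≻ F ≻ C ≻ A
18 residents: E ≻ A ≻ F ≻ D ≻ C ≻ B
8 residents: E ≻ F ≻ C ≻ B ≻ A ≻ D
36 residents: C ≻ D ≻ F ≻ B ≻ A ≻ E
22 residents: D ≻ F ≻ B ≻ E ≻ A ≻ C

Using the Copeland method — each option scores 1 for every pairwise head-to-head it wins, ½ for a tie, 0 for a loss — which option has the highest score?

D

F: beats B, E, C, and A; loses to D → score 4.
B: beats E, C, and A; loses to F and D → score 3.
E: beats C and A; loses to F, B, and D → score 2.
C: beats A; loses to F, B, E, and D → score 1.
D: beats F, B, E, C, and A → score 5.
A: loses to F, B, E, C, and D → score 0.
D has the best pairwise record.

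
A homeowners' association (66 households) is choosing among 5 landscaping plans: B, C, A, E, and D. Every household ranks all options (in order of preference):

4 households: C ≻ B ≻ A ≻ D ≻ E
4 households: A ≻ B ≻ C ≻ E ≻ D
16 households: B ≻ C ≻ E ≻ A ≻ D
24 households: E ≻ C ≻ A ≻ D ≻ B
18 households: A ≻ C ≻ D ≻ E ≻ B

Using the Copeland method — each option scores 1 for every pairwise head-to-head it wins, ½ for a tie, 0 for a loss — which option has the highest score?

B: loses to C, A, E, and D → score 0.
C: beats B, A, E, and D → score 4.
A: beats B and D; loses to C and E → score 2.
E: beats B, A, and D; loses to C → score 3.
D: beats B; loses to C, A, and E → score 1.
C has the best pairwise record.

C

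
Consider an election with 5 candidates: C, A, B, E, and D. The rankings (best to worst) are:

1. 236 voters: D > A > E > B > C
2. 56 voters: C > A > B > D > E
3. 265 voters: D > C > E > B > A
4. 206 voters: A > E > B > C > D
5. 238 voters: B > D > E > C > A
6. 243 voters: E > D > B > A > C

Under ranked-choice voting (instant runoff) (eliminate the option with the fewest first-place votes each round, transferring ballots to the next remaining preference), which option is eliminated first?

C

Round 1: C 56, A 206, B 238, E 243, D 501. Eliminate C.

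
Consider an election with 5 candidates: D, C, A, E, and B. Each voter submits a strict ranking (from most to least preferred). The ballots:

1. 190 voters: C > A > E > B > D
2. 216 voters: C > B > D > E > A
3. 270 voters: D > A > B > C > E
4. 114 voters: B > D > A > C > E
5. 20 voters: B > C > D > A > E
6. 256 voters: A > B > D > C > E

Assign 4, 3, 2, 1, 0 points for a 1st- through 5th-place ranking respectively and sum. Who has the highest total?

B

D: 190·0 + 216·2 + 270·4 + 114·3 + 20·2 + 256·2 = 2406
C: 190·4 + 216·4 + 270·1 + 114·1 + 20·3 + 256·1 = 2324
A: 190·3 + 216·0 + 270·3 + 114·2 + 20·1 + 256·4 = 2652
E: 190·2 + 216·1 + 270·0 + 114·0 + 20·0 + 256·0 = 596
B: 190·1 + 216·3 + 270·2 + 114·4 + 20·4 + 256·3 = 2682
B has the highest Borda score (2682).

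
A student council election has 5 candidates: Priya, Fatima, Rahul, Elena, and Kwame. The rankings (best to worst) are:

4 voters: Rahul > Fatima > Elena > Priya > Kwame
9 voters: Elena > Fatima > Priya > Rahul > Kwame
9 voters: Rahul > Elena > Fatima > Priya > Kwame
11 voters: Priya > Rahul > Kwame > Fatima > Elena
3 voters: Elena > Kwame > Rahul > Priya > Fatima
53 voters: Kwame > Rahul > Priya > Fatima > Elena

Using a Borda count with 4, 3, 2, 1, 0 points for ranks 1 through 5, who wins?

Rahul

Priya: 4·1 + 9·2 + 9·1 + 11·4 + 3·1 + 53·2 = 184
Fatima: 4·3 + 9·3 + 9·2 + 11·1 + 3·0 + 53·1 = 121
Rahul: 4·4 + 9·1 + 9·4 + 11·3 + 3·2 + 53·3 = 259
Elena: 4·2 + 9·4 + 9·3 + 11·0 + 3·4 + 53·0 = 83
Kwame: 4·0 + 9·0 + 9·0 + 11·2 + 3·3 + 53·4 = 243
Rahul has the highest Borda score (259).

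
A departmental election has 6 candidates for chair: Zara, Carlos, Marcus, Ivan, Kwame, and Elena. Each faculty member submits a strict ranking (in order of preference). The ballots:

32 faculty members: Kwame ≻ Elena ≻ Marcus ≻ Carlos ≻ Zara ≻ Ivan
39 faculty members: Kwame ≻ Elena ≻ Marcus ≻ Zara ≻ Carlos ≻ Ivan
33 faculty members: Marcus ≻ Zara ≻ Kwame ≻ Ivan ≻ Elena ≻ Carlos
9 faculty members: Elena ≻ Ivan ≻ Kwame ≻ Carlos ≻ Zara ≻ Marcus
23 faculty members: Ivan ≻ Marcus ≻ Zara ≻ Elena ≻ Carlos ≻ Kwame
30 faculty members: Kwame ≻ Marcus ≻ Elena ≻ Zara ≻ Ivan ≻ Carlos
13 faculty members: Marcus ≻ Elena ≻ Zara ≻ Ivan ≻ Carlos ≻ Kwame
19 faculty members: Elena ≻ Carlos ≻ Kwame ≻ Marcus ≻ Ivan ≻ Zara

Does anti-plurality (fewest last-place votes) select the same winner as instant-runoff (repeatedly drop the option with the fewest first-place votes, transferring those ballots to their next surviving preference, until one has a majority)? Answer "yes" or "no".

Anti-plurality — last-place votes: Zara 19, Carlos 63, Marcus 9, Ivan 71, Kwame 36, Elena 0. Winner: Elena.
Instant-runoff — R1 Zara 0, Carlos 0, Marcus 46, Ivan 23, Kwame 101, Elena 28 (Kwame winner). Winner: Kwame.
The two methods disagree.

no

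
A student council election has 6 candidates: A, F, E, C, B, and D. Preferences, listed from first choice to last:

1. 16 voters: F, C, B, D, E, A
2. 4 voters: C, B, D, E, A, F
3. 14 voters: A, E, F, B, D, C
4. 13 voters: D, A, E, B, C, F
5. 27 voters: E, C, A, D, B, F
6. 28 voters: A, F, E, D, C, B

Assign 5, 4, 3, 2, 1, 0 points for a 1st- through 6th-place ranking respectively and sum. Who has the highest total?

A

A: 16·0 + 4·1 + 14·5 + 13·4 + 27·3 + 28·5 = 347
F: 16·5 + 4·0 + 14·3 + 13·0 + 27·0 + 28·4 = 234
E: 16·1 + 4·2 + 14·4 + 13·3 + 27·5 + 28·3 = 338
C: 16·4 + 4·5 + 14·0 + 13·1 + 27·4 + 28·1 = 233
B: 16·3 + 4·4 + 14·2 + 13·2 + 27·1 + 28·0 = 145
D: 16·2 + 4·3 + 14·1 + 13·5 + 27·2 + 28·2 = 233
A has the highest Borda score (347).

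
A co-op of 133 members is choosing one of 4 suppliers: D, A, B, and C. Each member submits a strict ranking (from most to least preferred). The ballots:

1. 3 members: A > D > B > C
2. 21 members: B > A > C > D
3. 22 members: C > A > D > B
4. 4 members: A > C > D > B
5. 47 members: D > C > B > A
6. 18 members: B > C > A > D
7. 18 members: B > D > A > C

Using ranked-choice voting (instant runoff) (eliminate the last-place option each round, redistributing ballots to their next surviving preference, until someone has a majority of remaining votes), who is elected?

Round 1: D 47, A 7, B 57, C 22. Eliminate A.
Round 2: D 50, B 57, C 26. Eliminate C.
Round 3: D 76, B 57. D has a majority.

D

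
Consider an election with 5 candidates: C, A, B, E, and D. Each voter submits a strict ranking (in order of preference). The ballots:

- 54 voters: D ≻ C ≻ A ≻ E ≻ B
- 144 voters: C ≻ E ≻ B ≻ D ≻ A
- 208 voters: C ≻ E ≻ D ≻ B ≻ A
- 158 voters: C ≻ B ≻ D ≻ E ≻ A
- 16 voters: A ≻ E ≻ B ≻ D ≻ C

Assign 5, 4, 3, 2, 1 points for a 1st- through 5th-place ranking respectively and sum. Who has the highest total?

C: 54·4 + 144·5 + 208·5 + 158·5 + 16·1 = 2782
A: 54·3 + 144·1 + 208·1 + 158·1 + 16·5 = 752
B: 54·1 + 144·3 + 208·2 + 158·4 + 16·3 = 1582
E: 54·2 + 144·4 + 208·4 + 158·2 + 16·4 = 1896
D: 54·5 + 144·2 + 208·3 + 158·3 + 16·2 = 1688
C has the highest Borda score (2782).

C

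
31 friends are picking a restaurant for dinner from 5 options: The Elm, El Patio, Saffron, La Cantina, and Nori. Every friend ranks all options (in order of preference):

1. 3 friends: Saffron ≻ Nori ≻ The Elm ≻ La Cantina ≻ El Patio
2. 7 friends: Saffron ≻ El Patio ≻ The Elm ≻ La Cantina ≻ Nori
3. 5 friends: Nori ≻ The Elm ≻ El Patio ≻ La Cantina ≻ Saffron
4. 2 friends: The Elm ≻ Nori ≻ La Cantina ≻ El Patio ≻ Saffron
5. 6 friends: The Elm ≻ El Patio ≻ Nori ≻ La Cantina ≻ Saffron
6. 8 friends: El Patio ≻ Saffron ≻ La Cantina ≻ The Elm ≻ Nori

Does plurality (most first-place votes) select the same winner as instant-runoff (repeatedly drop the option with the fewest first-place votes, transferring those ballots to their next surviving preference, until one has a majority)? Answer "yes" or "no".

Plurality — first-place votes: The Elm 8, El Patio 8, Saffron 10, La Cantina 0, Nori 5. Winner: Saffron.
Instant-runoff — R1 The Elm 8, El Patio 8, Saffron 10, La Cantina 0, Nori 5 (La Cantina out); R2 The Elm 8, El Patio 8, Saffron 10, Nori 5 (Nori out); R3 The Elm 13, El Patio 8, Saffron 10 (El Patio out); R4 The Elm 13, Saffron 18 (Saffron winner). Winner: Saffron.
The two methods agree.

yes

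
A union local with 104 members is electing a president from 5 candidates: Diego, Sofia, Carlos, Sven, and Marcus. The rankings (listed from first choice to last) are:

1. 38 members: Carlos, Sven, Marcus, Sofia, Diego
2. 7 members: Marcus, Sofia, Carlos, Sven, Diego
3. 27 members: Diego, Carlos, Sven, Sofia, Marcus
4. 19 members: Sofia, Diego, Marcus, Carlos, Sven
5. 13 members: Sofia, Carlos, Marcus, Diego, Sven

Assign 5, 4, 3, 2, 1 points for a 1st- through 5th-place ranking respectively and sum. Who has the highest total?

Diego: 38·1 + 7·1 + 27·5 + 19·4 + 13·2 = 282
Sofia: 38·2 + 7·4 + 27·2 + 19·5 + 13·5 = 318
Carlos: 38·5 + 7·3 + 27·4 + 19·2 + 13·4 = 409
Sven: 38·4 + 7·2 + 27·3 + 19·1 + 13·1 = 279
Marcus: 38·3 + 7·5 + 27·1 + 19·3 + 13·3 = 272
Carlos has the highest Borda score (409).

Carlos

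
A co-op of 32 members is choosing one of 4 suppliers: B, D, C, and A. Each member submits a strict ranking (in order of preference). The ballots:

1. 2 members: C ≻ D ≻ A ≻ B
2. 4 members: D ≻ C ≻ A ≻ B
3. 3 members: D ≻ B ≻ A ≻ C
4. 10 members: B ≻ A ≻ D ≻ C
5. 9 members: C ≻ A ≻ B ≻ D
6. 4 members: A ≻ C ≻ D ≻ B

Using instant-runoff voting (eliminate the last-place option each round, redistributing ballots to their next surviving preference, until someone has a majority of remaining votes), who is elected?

Round 1: B 10, D 7, C 11, A 4. Eliminate A.
Round 2: B 10, D 7, C 15. Eliminate D.
Round 3: B 13, C 19. C has a majority.

C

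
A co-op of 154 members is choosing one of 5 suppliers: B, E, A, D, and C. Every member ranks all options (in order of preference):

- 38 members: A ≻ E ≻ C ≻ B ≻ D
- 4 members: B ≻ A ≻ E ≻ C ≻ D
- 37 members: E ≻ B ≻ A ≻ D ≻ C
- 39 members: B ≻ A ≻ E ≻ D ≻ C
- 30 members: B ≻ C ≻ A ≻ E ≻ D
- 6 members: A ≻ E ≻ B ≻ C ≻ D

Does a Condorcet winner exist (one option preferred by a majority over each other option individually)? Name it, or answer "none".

Checking pairwise contests:
E beats B 81–73.
A beats E 117–37.
B beats A 110–44.
B beats D 154–0.
B beats C 116–38.
Every option loses at least one head-to-head, so there is no Condorcet winner.

none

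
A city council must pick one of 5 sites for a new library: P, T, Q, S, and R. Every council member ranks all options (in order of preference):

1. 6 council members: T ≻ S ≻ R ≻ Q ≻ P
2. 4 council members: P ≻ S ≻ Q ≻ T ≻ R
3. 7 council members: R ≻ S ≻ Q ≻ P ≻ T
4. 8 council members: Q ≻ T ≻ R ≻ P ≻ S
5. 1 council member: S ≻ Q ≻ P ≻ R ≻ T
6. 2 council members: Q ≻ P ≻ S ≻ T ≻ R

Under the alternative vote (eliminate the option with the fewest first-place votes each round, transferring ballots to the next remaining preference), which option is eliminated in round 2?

Round 1: P 4, T 6, Q 10, S 1, R 7. Eliminate S.
Round 2: P 4, T 6, Q 11, R 7. Eliminate P.

P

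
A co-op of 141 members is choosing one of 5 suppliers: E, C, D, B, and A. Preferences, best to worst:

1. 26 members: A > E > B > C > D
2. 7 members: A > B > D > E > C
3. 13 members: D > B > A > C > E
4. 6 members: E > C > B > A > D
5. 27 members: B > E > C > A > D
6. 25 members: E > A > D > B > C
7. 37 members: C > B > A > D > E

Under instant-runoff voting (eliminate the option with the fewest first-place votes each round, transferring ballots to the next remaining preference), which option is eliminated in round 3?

Round 1: E 31, C 37, D 13, B 27, A 33. Eliminate D.
Round 2: E 31, C 37, B 40, A 33. Eliminate E.
Round 3: C 43, B 40, A 58. Eliminate B.

B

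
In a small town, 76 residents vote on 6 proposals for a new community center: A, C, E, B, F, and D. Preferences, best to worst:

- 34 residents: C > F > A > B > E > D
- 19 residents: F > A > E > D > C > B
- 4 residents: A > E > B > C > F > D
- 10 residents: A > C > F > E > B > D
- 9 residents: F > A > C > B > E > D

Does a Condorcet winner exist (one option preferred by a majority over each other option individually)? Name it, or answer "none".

Checking pairwise contests:
F beats A 62–14.
A beats C 42–34.
A beats E 76–0.
A beats B 76–0.
C beats F 48–28.
A beats D 76–0.
Every option loses at least one head-to-head, so there is no Condorcet winner.

none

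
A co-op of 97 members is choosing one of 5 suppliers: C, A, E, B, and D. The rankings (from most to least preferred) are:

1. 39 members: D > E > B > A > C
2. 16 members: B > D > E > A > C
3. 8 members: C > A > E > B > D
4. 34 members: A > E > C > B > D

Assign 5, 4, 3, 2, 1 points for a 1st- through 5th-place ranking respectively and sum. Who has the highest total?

C: 39·1 + 16·1 + 8·5 + 34·3 = 197
A: 39·2 + 16·2 + 8·4 + 34·5 = 312
E: 39·4 + 16·3 + 8·3 + 34·4 = 364
B: 39·3 + 16·5 + 8·2 + 34·2 = 281
D: 39·5 + 16·4 + 8·1 + 34·1 = 301
E has the highest Borda score (364).

E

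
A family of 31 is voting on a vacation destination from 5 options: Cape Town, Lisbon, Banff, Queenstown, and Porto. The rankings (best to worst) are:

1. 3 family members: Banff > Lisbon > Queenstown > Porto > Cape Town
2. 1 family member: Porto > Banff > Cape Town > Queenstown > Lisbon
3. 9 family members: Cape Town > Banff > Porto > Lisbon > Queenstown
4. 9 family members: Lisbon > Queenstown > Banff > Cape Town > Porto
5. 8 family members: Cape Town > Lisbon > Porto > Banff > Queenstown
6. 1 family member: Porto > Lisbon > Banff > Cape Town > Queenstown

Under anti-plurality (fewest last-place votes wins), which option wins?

Last-place votes: Cape Town 3, Lisbon 1, Banff 0, Queenstown 18, Porto 9.
Banff is ranked last by the fewest voters, so Banff wins.

Banff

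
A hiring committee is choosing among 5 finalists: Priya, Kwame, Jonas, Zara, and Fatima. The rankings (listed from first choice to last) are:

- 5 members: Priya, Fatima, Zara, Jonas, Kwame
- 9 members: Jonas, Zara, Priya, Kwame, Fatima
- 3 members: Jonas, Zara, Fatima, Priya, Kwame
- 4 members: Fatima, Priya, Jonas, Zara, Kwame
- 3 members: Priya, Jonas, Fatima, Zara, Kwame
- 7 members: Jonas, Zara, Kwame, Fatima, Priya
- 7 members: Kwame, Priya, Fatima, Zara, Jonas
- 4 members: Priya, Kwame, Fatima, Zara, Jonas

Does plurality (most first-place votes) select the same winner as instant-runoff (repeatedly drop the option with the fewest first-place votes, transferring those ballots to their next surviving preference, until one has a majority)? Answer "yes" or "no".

Plurality — first-place votes: Priya 12, Kwame 7, Jonas 19, Zara 0, Fatima 4. Winner: Jonas.
Instant-runoff — R1 Priya 12, Kwame 7, Jonas 19, Zara 0, Fatima 4 (Zara out); R2 Priya 12, Kwame 7, Jonas 19, Fatima 4 (Fatima out); R3 Priya 16, Kwame 7, Jonas 19 (Kwame out); R4 Priya 23, Jonas 19 (Priya winner). Winner: Priya.
The two methods disagree.

no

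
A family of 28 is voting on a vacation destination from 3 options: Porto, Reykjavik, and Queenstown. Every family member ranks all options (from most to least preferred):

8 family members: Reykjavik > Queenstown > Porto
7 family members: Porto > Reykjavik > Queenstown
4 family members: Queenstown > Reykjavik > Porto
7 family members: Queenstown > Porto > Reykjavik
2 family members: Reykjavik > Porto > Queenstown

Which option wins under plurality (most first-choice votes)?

Queenstown

First-place votes: Porto 7, Reykjavik 10, Queenstown 11.
Queenstown has the most first-place votes.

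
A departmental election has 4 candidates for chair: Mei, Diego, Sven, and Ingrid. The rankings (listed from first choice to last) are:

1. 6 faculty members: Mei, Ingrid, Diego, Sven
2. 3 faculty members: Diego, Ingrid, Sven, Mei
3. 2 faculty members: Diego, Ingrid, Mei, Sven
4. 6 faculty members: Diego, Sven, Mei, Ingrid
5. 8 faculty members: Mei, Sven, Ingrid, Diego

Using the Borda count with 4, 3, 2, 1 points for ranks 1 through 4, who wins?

Mei: 6·4 + 3·1 + 2·2 + 6·2 + 8·4 = 75
Diego: 6·2 + 3·4 + 2·4 + 6·4 + 8·1 = 64
Sven: 6·1 + 3·2 + 2·1 + 6·3 + 8·3 = 56
Ingrid: 6·3 + 3·3 + 2·3 + 6·1 + 8·2 = 55
Mei has the highest Borda score (75).

Mei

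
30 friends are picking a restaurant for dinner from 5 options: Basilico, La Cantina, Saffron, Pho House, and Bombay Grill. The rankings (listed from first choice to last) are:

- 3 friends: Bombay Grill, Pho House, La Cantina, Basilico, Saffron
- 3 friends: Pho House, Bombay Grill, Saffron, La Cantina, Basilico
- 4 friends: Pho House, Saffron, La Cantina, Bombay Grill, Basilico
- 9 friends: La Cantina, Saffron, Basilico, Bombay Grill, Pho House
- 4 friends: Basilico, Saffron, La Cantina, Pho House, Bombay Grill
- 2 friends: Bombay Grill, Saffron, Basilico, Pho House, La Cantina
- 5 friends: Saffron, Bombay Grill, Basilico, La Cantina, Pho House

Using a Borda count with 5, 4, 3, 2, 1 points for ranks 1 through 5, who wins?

Basilico: 3·2 + 3·1 + 4·1 + 9·3 + 4·5 + 2·3 + 5·3 = 81
La Cantina: 3·3 + 3·2 + 4·3 + 9·5 + 4·3 + 2·1 + 5·2 = 96
Saffron: 3·1 + 3·3 + 4·4 + 9·4 + 4·4 + 2·4 + 5·5 = 113
Pho House: 3·4 + 3·5 + 4·5 + 9·1 + 4·2 + 2·2 + 5·1 = 73
Bombay Grill: 3·5 + 3·4 + 4·2 + 9·2 + 4·1 + 2·5 + 5·4 = 87
Saffron has the highest Borda score (113).

Saffron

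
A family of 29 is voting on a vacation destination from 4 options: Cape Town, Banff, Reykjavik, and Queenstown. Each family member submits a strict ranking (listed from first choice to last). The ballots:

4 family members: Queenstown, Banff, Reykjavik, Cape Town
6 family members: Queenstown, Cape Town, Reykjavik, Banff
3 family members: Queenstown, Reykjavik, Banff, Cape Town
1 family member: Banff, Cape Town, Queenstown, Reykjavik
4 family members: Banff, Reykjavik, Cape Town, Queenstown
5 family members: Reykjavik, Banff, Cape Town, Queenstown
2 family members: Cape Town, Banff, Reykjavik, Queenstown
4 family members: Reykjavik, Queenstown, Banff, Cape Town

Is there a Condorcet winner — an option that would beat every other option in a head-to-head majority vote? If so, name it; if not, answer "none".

Reykjavik vs Cape Town: 20–9 for Reykjavik.
Reykjavik vs Banff: 18–11 for Reykjavik.
Reykjavik vs Queenstown: 15–14 for Reykjavik.
Reykjavik beats every other option head-to-head.

Reykjavik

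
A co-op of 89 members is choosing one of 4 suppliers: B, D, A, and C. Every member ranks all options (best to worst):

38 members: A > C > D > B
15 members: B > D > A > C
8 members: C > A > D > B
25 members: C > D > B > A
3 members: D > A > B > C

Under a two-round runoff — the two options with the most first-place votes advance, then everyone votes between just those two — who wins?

Round 1 first-place votes: B 15, D 3, A 38, C 33.
A and C advance.
Runoff: A is preferred to C by 56 voters; C by 33.
A wins the runoff.

A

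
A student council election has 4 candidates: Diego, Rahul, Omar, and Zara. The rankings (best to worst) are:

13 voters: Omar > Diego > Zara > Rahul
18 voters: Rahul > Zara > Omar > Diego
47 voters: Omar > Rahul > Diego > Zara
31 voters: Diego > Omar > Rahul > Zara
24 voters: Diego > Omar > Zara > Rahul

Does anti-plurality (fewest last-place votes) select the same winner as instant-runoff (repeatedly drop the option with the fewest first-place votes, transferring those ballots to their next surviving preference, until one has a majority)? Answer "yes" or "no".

yes

Anti-plurality — last-place votes: Diego 18, Rahul 37, Omar 0, Zara 78. Winner: Omar.
Instant-runoff — R1 Diego 55, Rahul 18, Omar 60, Zara 0 (Zara out); R2 Diego 55, Rahul 18, Omar 60 (Rahul out); R3 Diego 55, Omar 78 (Omar winner). Winner: Omar.
The two methods agree.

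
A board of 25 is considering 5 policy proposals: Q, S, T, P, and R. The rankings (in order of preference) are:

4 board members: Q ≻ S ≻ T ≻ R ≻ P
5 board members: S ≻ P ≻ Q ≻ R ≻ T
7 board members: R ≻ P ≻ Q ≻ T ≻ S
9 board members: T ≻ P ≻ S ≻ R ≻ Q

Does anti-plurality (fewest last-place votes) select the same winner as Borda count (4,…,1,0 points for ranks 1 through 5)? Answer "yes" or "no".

Anti-plurality — last-place votes: Q 9, S 7, T 5, P 4, R 0. Winner: R.
Borda — scores: Q 40, S 50, T 51, P 63, R 46. Winner: P.
The two methods disagree.

no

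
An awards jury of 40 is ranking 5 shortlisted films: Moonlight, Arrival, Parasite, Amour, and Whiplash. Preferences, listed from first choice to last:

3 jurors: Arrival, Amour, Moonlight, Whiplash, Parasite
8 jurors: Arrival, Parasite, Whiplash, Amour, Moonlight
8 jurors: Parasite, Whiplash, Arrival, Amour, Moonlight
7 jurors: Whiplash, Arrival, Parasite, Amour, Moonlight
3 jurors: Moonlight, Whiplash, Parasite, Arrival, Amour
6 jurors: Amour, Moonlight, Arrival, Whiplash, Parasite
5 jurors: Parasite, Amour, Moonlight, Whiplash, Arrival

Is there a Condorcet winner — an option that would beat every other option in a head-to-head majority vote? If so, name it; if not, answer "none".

Checking pairwise contests:
Arrival beats Moonlight 26–14.
Whiplash beats Arrival 23–17.
Arrival beats Parasite 24–16.
Arrival beats Amour 29–11.
Parasite beats Whiplash 21–19.
Every option loses at least one head-to-head, so there is no Condorcet winner.

none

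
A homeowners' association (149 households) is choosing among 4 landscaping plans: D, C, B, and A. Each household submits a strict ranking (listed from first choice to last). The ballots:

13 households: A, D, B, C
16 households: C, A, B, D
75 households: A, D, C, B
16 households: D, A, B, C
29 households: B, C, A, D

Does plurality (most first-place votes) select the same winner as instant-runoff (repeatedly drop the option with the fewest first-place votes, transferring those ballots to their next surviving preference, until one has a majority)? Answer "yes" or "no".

yes

Plurality — first-place votes: D 16, C 16, B 29, A 88. Winner: A.
Instant-runoff — R1 D 16, C 16, B 29, A 88 (A winner). Winner: A.
The two methods agree.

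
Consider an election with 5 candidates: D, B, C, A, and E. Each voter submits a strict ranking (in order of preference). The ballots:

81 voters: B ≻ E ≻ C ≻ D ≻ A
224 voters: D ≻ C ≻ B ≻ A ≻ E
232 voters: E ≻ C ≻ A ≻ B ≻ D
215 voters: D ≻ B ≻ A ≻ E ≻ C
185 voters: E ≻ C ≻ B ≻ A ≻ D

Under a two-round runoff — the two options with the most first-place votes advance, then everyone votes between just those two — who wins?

E

Round 1 first-place votes: D 439, B 81, C 0, A 0, E 417.
D and E advance.
Runoff: D is preferred to E by 439 voters; E by 498.
E wins the runoff.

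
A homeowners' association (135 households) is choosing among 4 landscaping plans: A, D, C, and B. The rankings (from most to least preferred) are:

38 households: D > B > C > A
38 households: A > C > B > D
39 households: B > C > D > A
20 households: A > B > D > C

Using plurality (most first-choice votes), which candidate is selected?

First-place votes: A 58, D 38, C 0, B 39.
A has the most first-place votes.

A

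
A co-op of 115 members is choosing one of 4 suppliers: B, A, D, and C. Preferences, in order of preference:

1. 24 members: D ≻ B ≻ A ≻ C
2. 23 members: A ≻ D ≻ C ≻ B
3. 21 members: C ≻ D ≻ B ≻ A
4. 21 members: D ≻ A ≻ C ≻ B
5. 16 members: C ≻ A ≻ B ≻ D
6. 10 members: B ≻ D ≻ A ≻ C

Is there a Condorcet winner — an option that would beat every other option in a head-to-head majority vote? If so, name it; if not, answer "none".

D

D vs B: 89–26 for D.
D vs A: 76–39 for D.
D vs C: 78–37 for D.
D beats every other option head-to-head.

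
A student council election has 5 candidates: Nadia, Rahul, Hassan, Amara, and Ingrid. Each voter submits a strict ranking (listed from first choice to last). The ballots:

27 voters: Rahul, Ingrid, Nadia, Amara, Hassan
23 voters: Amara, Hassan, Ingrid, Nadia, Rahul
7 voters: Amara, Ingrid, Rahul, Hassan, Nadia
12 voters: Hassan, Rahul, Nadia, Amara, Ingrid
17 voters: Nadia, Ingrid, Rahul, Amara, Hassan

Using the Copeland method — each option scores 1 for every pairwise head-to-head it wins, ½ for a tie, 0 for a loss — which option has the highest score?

Ingrid

Nadia: beats Hassan and Amara; loses to Rahul and Ingrid → score 2.
Rahul: beats Nadia, Hassan, and Amara; loses to Ingrid → score 3.
Hassan: loses to Nadia, Rahul, Amara, and Ingrid → score 0.
Amara: beats Hassan; loses to Nadia, Rahul, and Ingrid → score 1.
Ingrid: beats Nadia, Rahul, Hassan, and Amara → score 4.
Ingrid has the best pairwise record.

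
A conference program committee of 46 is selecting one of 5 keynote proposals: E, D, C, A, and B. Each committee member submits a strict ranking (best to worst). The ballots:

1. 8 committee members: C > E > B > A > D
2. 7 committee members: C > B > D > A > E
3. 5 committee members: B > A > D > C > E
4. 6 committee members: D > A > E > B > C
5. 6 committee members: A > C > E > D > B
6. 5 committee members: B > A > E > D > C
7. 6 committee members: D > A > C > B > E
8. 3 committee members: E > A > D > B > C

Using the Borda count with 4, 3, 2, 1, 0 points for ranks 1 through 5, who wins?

A

E: 8·3 + 7·0 + 5·0 + 6·2 + 6·2 + 5·2 + 6·0 + 3·4 = 70
D: 8·0 + 7·2 + 5·2 + 6·4 + 6·1 + 5·1 + 6·4 + 3·2 = 89
C: 8·4 + 7·4 + 5·1 + 6·0 + 6·3 + 5·0 + 6·2 + 3·0 = 95
A: 8·1 + 7·1 + 5·3 + 6·3 + 6·4 + 5·3 + 6·3 + 3·3 = 114
B: 8·2 + 7·3 + 5·4 + 6·1 + 6·0 + 5·4 + 6·1 + 3·1 = 92
A has the highest Borda score (114).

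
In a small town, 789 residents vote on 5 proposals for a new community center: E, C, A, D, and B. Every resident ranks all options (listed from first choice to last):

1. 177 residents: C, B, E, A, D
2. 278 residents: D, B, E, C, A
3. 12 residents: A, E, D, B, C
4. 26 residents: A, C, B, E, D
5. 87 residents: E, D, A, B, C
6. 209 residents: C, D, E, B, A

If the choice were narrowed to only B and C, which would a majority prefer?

Voters preferring B to C: 377; preferring C to B: 412.
C wins the head-to-head.

C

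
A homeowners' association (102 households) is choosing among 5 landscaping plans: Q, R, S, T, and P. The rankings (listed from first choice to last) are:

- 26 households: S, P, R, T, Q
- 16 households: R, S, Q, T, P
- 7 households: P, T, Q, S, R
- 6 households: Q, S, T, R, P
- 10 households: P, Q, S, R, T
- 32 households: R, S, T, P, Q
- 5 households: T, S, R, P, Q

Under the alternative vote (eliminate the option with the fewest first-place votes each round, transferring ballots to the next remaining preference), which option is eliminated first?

T

Round 1: Q 6, R 48, S 26, T 5, P 17. Eliminate T.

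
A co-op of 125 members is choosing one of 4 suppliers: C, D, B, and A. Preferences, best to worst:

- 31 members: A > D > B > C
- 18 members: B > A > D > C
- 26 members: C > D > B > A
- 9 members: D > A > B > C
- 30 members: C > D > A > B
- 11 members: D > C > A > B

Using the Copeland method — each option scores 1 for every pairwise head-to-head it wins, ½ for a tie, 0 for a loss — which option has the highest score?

C: beats B and A; loses to D → score 2.
D: beats C, B, and A → score 3.
B: loses to C, D, and A → score 0.
A: beats B; loses to C and D → score 1.
D has the best pairwise record.

D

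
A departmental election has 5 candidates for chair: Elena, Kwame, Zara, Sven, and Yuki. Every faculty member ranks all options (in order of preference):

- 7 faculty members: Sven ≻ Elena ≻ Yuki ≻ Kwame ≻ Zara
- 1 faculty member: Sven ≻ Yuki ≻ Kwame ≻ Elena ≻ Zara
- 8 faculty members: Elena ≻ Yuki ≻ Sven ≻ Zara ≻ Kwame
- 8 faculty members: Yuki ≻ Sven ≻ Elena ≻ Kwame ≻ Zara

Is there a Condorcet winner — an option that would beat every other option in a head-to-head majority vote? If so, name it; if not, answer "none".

none

Checking pairwise contests:
Sven beats Elena 16–8.
Elena beats Kwame 23–1.
Elena beats Zara 24–0.
Yuki beats Sven 16–8.
Elena beats Yuki 15–9.
Every option loses at least one head-to-head, so there is no Condorcet winner.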